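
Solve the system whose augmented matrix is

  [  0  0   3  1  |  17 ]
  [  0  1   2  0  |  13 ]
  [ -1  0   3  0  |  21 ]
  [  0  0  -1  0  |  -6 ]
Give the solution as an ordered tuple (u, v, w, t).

Swap R1 and R3.
Multiply R1 by -1.
Multiply R3 by 1/3.
Add R3 to R4.
Multiply R4 by 3.
Subtract 1/3 times R4 from R3.
Subtract 2 times R3 from R2.
Add 3 times R3 to R1.
Reading off the last column: u = -3, v = 1, w = 6, t = -1.

(-3, 1, 6, -1)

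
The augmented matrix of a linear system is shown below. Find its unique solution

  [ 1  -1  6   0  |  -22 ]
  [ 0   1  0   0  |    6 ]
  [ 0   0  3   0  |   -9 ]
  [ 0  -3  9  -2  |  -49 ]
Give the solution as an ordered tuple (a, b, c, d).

(2, 6, -3, 2)

ρ4 := ρ4 + 3·ρ2
  [ 1  -1  6   0  |  -22 ]
  [ 0   1  0   0  |    6 ]
  [ 0   0  3   0  |   -9 ]
  [ 0   0  9  -2  |  -31 ]
ρ3 := 1/3·ρ3
  [ 1  -1  6   0  |  -22 ]
  [ 0   1  0   0  |    6 ]
  [ 0   0  1   0  |   -3 ]
  [ 0   0  9  -2  |  -31 ]
ρ4 := ρ4 − 9·ρ3
  [ 1  -1  6   0  |  -22 ]
  [ 0   1  0   0  |    6 ]
  [ 0   0  1   0  |   -3 ]
  [ 0   0  0  -2  |   -4 ]
ρ4 := -1/2·ρ4
  [ 1  -1  6  0  |  -22 ]
  [ 0   1  0  0  |    6 ]
  [ 0   0  1  0  |   -3 ]
  [ 0   0  0  1  |    2 ]
ρ1 := ρ1 − 6·ρ3
  [ 1  -1  0  0  |  -4 ]
  [ 0   1  0  0  |   6 ]
  [ 0   0  1  0  |  -3 ]
  [ 0   0  0  1  |   2 ]
ρ1 := ρ1 + ρ2
  [ 1  0  0  0  |   2 ]
  [ 0  1  0  0  |   6 ]
  [ 0  0  1  0  |  -3 ]
  [ 0  0  0  1  |   2 ]
Reading off the last column: a = 2, b = 6, c = -3, d = 2.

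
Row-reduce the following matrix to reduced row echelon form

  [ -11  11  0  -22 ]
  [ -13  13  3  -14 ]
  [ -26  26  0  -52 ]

[[1, -1, 0, 2], [0, 0, 1, 4], [0, 0, 0, 0]]

R1 ← -1/11·R1
  [   1  -1  0    2 ]
  [ -13  13  3  -14 ]
  [ -26  26  0  -52 ]
R2 ← R2 + 13·R1
  [   1  -1  0    2 ]
  [   0   0  3   12 ]
  [ -26  26  0  -52 ]
R3 ← R3 + 26·R1
  [ 1  -1  0   2 ]
  [ 0   0  3  12 ]
  [ 0   0  0   0 ]
R2 ← 1/3·R2
  [ 1  -1  0  2 ]
  [ 0   0  1  4 ]
  [ 0   0  0  0 ]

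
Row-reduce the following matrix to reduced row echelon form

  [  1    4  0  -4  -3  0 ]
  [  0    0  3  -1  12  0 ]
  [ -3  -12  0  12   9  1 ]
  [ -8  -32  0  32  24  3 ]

[[1, 4, 0, -4, -3, 0], [0, 0, 1, -1/3, 4, 0], [0, 0, 0, 0, 0, 1], [0, 0, 0, 0, 0, 0]]

r3 ← r3 + 3·r1
  [  1    4  0  -4  -3  0 ]
  [  0    0  3  -1  12  0 ]
  [  0    0  0   0   0  1 ]
  [ -8  -32  0  32  24  3 ]
r4 ← r4 + 8·r1
  [ 1  4  0  -4  -3  0 ]
  [ 0  0  3  -1  12  0 ]
  [ 0  0  0   0   0  1 ]
  [ 0  0  0   0   0  3 ]
r2 ← 1/3·r2
  [ 1  4  0    -4  -3  0 ]
  [ 0  0  1  -1/3   4  0 ]
  [ 0  0  0     0   0  1 ]
  [ 0  0  0     0   0  3 ]
r4 ← r4 − 3·r3
  [ 1  4  0    -4  -3  0 ]
  [ 0  0  1  -1/3   4  0 ]
  [ 0  0  0     0   0  1 ]
  [ 0  0  0     0   0  0 ]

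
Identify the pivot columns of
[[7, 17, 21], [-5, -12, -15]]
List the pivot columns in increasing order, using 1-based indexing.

R1 := 1/7·R1
  [  1  17/7    3 ]
  [ -5   -12  -15 ]
R2 := R2 + 5·R1
  [ 1  17/7  3 ]
  [ 0   1/7  0 ]
R2 := 7·R2
  [ 1  17/7  3 ]
  [ 0     1  0 ]
R1 := R1 − 17/7·R2
  [ 1  0  3 ]
  [ 0  1  0 ]
Pivot columns are the columns containing a leading 1.

1, 2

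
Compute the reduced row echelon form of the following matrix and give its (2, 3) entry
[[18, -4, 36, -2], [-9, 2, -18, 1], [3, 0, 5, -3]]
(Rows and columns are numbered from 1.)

-3/2

R1 := 1/18·R1
  [  1  -2/9    2  -1/9 ]
  [ -9     2  -18     1 ]
  [  3     0    5    -3 ]
R2 := R2 + 9·R1
  [ 1  -2/9  2  -1/9 ]
  [ 0     0  0     0 ]
  [ 3     0  5    -3 ]
R3 := R3 − 3·R1
  [ 1  -2/9   2  -1/9 ]
  [ 0     0   0     0 ]
  [ 0   2/3  -1  -8/3 ]
R2 <=> R3
  [ 1  -2/9   2  -1/9 ]
  [ 0   2/3  -1  -8/3 ]
  [ 0     0   0     0 ]
R2 := 3/2·R2
  [ 1  -2/9     2  -1/9 ]
  [ 0     1  -3/2    -4 ]
  [ 0     0     0     0 ]
R1 := R1 + 2/9·R2
  [ 1  0   5/3  -1 ]
  [ 0  1  -3/2  -4 ]
  [ 0  0     0   0 ]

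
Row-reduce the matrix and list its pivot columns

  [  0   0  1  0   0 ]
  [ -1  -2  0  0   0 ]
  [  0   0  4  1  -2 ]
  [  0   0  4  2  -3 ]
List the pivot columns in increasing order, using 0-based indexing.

0, 2, 3, 4

Swap ρ1 and ρ2.
Multiply ρ1 by -1.
Subtract 4 times ρ2 from ρ3.
Subtract 4 times ρ2 from ρ4.
Subtract 2 times ρ3 from ρ4.
Add 2 times ρ4 to ρ3.
Pivot columns are the columns containing a leading 1.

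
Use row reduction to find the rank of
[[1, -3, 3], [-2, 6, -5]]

rank = 2

Add 2 times R1 to R2.
  [ 1  -3  3 ]
  [ 0   0  1 ]
Subtract 3 times R2 from R1.
  [ 1  -3  0 ]
  [ 0   0  1 ]
The reduced form has 2 nonzero rows.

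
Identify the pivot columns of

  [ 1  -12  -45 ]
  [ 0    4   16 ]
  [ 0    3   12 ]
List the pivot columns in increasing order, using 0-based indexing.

ρ2 -> 1/4·ρ2
  [ 1  -12  -45 ]
  [ 0    1    4 ]
  [ 0    3   12 ]
ρ3 -> ρ3 − 3·ρ2
  [ 1  -12  -45 ]
  [ 0    1    4 ]
  [ 0    0    0 ]
ρ1 -> ρ1 + 12·ρ2
  [ 1  0  3 ]
  [ 0  1  4 ]
  [ 0  0  0 ]
Pivot columns are the columns containing a leading 1.

0, 1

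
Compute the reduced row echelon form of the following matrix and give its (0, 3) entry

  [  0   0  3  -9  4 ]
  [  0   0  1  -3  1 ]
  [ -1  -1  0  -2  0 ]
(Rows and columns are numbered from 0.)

2

Swap r1 and r3.
  [ -1  -1  0  -2  0 ]
  [  0   0  1  -3  1 ]
  [  0   0  3  -9  4 ]
Multiply r1 by -1.
  [ 1  1  0   2  0 ]
  [ 0  0  1  -3  1 ]
  [ 0  0  3  -9  4 ]
Subtract 3 times r2 from r3.
  [ 1  1  0   2  0 ]
  [ 0  0  1  -3  1 ]
  [ 0  0  0   0  1 ]
Subtract r3 from r2.
  [ 1  1  0   2  0 ]
  [ 0  0  1  -3  0 ]
  [ 0  0  0   0  1 ]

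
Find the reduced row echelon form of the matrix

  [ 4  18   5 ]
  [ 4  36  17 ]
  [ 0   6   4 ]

ρ1 := 1/4·ρ1
  [ 1  9/2  5/4 ]
  [ 4   36   17 ]
  [ 0    6    4 ]
ρ2 := ρ2 − 4·ρ1
  [ 1  9/2  5/4 ]
  [ 0   18   12 ]
  [ 0    6    4 ]
ρ2 := 1/18·ρ2
  [ 1  9/2  5/4 ]
  [ 0    1  2/3 ]
  [ 0    6    4 ]
ρ3 := ρ3 − 6·ρ2
  [ 1  9/2  5/4 ]
  [ 0    1  2/3 ]
  [ 0    0    0 ]
ρ1 := ρ1 − 9/2·ρ2
  [ 1  0  -7/4 ]
  [ 0  1   2/3 ]
  [ 0  0     0 ]

[[1, 0, -7/4], [0, 1, 2/3], [0, 0, 0]]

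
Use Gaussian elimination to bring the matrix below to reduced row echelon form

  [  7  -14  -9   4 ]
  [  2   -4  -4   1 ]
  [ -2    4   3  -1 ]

ρ1 := 1/7·ρ1
  [  1  -2  -9/7  4/7 ]
  [  2  -4    -4    1 ]
  [ -2   4     3   -1 ]
ρ2 := ρ2 − 2·ρ1
  [  1  -2   -9/7   4/7 ]
  [  0   0  -10/7  -1/7 ]
  [ -2   4      3    -1 ]
ρ3 := ρ3 + 2·ρ1
  [ 1  -2   -9/7   4/7 ]
  [ 0   0  -10/7  -1/7 ]
  [ 0   0    3/7   1/7 ]
ρ2 := -7/10·ρ2
  [ 1  -2  -9/7   4/7 ]
  [ 0   0     1  1/10 ]
  [ 0   0   3/7   1/7 ]
ρ3 := ρ3 − 3/7·ρ2
  [ 1  -2  -9/7   4/7 ]
  [ 0   0     1  1/10 ]
  [ 0   0     0  1/10 ]
ρ3 := 10·ρ3
  [ 1  -2  -9/7   4/7 ]
  [ 0   0     1  1/10 ]
  [ 0   0     0     1 ]
ρ2 := ρ2 − 1/10·ρ3
  [ 1  -2  -9/7  4/7 ]
  [ 0   0     1    0 ]
  [ 0   0     0    1 ]
ρ1 := ρ1 − 4/7·ρ3
  [ 1  -2  -9/7  0 ]
  [ 0   0     1  0 ]
  [ 0   0     0  1 ]
ρ1 := ρ1 + 9/7·ρ2
  [ 1  -2  0  0 ]
  [ 0   0  1  0 ]
  [ 0   0  0  1 ]

[[1, -2, 0, 0], [0, 0, 1, 0], [0, 0, 0, 1]]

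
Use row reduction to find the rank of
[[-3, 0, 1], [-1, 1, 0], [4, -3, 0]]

rank = 3

R1 → -1/3·R1
  [  1   0  -1/3 ]
  [ -1   1     0 ]
  [  4  -3     0 ]
R2 → R2 + R1
  [ 1   0  -1/3 ]
  [ 0   1  -1/3 ]
  [ 4  -3     0 ]
R3 → R3 − 4·R1
  [ 1   0  -1/3 ]
  [ 0   1  -1/3 ]
  [ 0  -3   4/3 ]
R3 → R3 + 3·R2
  [ 1  0  -1/3 ]
  [ 0  1  -1/3 ]
  [ 0  0   1/3 ]
R3 → 3·R3
  [ 1  0  -1/3 ]
  [ 0  1  -1/3 ]
  [ 0  0     1 ]
R2 → R2 + 1/3·R3
  [ 1  0  -1/3 ]
  [ 0  1     0 ]
  [ 0  0     1 ]
R1 → R1 + 1/3·R3
  [ 1  0  0 ]
  [ 0  1  0 ]
  [ 0  0  1 ]
The reduced form has 3 nonzero rows.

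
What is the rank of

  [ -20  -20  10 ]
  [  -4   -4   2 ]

r1 := -1/20·r1
  [  1   1  -1/2 ]
  [ -4  -4     2 ]
r2 := r2 + 4·r1
  [ 1  1  -1/2 ]
  [ 0  0     0 ]
The reduced form has 1 nonzero row.

rank = 1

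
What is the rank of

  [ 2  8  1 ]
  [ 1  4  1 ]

R1 := 1/2·R1
  [ 1  4  1/2 ]
  [ 1  4    1 ]
R2 := R2 − R1
  [ 1  4  1/2 ]
  [ 0  0  1/2 ]
R2 := 2·R2
  [ 1  4  1/2 ]
  [ 0  0    1 ]
R1 := R1 − 1/2·R2
  [ 1  4  0 ]
  [ 0  0  1 ]
The reduced form has 2 nonzero rows.

rank = 2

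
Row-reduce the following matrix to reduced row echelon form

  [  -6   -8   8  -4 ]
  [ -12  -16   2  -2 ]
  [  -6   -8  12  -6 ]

ρ1 -> -1/6·ρ1
  [   1  4/3  -4/3  2/3 ]
  [ -12  -16     2   -2 ]
  [  -6   -8    12   -6 ]
ρ2 -> ρ2 + 12·ρ1
  [  1  4/3  -4/3  2/3 ]
  [  0    0   -14    6 ]
  [ -6   -8    12   -6 ]
ρ3 -> ρ3 + 6·ρ1
  [ 1  4/3  -4/3  2/3 ]
  [ 0    0   -14    6 ]
  [ 0    0     4   -2 ]
ρ2 -> -1/14·ρ2
  [ 1  4/3  -4/3   2/3 ]
  [ 0    0     1  -3/7 ]
  [ 0    0     4    -2 ]
ρ3 -> ρ3 − 4·ρ2
  [ 1  4/3  -4/3   2/3 ]
  [ 0    0     1  -3/7 ]
  [ 0    0     0  -2/7 ]
ρ3 -> -7/2·ρ3
  [ 1  4/3  -4/3   2/3 ]
  [ 0    0     1  -3/7 ]
  [ 0    0     0     1 ]
ρ2 -> ρ2 + 3/7·ρ3
  [ 1  4/3  -4/3  2/3 ]
  [ 0    0     1    0 ]
  [ 0    0     0    1 ]
ρ1 -> ρ1 − 2/3·ρ3
  [ 1  4/3  -4/3  0 ]
  [ 0    0     1  0 ]
  [ 0    0     0  1 ]
ρ1 -> ρ1 + 4/3·ρ2
  [ 1  4/3  0  0 ]
  [ 0    0  1  0 ]
  [ 0    0  0  1 ]

[[1, 4/3, 0, 0], [0, 0, 1, 0], [0, 0, 0, 1]]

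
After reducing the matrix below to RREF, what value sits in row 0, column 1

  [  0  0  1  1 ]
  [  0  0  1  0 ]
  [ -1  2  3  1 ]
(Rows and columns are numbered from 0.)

-2

R1 <=> R3
  [ -1  2  3  1 ]
  [  0  0  1  0 ]
  [  0  0  1  1 ]
R1 := -1·R1
  [ 1  -2  -3  -1 ]
  [ 0   0   1   0 ]
  [ 0   0   1   1 ]
R3 := R3 − R2
  [ 1  -2  -3  -1 ]
  [ 0   0   1   0 ]
  [ 0   0   0   1 ]
R1 := R1 + R3
  [ 1  -2  -3  0 ]
  [ 0   0   1  0 ]
  [ 0   0   0  1 ]
R1 := R1 + 3·R2
  [ 1  -2  0  0 ]
  [ 0   0  1  0 ]
  [ 0   0  0  1 ]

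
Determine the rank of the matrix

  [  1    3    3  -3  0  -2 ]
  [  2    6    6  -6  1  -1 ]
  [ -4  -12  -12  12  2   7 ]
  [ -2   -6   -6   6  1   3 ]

rank = 3

R2 := R2 − 2·R1
  [  1    3    3  -3  0  -2 ]
  [  0    0    0   0  1   3 ]
  [ -4  -12  -12  12  2   7 ]
  [ -2   -6   -6   6  1   3 ]
R3 := R3 + 4·R1
  [  1   3   3  -3  0  -2 ]
  [  0   0   0   0  1   3 ]
  [  0   0   0   0  2  -1 ]
  [ -2  -6  -6   6  1   3 ]
R4 := R4 + 2·R1
  [ 1  3  3  -3  0  -2 ]
  [ 0  0  0   0  1   3 ]
  [ 0  0  0   0  2  -1 ]
  [ 0  0  0   0  1  -1 ]
R3 := R3 − 2·R2
  [ 1  3  3  -3  0  -2 ]
  [ 0  0  0   0  1   3 ]
  [ 0  0  0   0  0  -7 ]
  [ 0  0  0   0  1  -1 ]
R4 := R4 − R2
  [ 1  3  3  -3  0  -2 ]
  [ 0  0  0   0  1   3 ]
  [ 0  0  0   0  0  -7 ]
  [ 0  0  0   0  0  -4 ]
R3 := -1/7·R3
  [ 1  3  3  -3  0  -2 ]
  [ 0  0  0   0  1   3 ]
  [ 0  0  0   0  0   1 ]
  [ 0  0  0   0  0  -4 ]
R4 := R4 + 4·R3
  [ 1  3  3  -3  0  -2 ]
  [ 0  0  0   0  1   3 ]
  [ 0  0  0   0  0   1 ]
  [ 0  0  0   0  0   0 ]
R2 := R2 − 3·R3
  [ 1  3  3  -3  0  -2 ]
  [ 0  0  0   0  1   0 ]
  [ 0  0  0   0  0   1 ]
  [ 0  0  0   0  0   0 ]
R1 := R1 + 2·R3
  [ 1  3  3  -3  0  0 ]
  [ 0  0  0   0  1  0 ]
  [ 0  0  0   0  0  1 ]
  [ 0  0  0   0  0  0 ]
The reduced form has 3 nonzero rows.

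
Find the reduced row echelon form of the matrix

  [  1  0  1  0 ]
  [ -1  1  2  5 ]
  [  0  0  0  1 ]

[[1, 0, 1, 0], [0, 1, 3, 0], [0, 0, 0, 1]]

R2 := R2 + R1
  [ 1  0  1  0 ]
  [ 0  1  3  5 ]
  [ 0  0  0  1 ]
R2 := R2 − 5·R3
  [ 1  0  1  0 ]
  [ 0  1  3  0 ]
  [ 0  0  0  1 ]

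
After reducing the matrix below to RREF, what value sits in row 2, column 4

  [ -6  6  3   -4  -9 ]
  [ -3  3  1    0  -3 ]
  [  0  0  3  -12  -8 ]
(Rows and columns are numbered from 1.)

-4

ρ1 := -1/6·ρ1
  [  1  -1  -1/2  2/3  3/2 ]
  [ -3   3     1    0   -3 ]
  [  0   0     3  -12   -8 ]
ρ2 := ρ2 + 3·ρ1
  [ 1  -1  -1/2  2/3  3/2 ]
  [ 0   0  -1/2    2  3/2 ]
  [ 0   0     3  -12   -8 ]
ρ2 := -2·ρ2
  [ 1  -1  -1/2  2/3  3/2 ]
  [ 0   0     1   -4   -3 ]
  [ 0   0     3  -12   -8 ]
ρ3 := ρ3 − 3·ρ2
  [ 1  -1  -1/2  2/3  3/2 ]
  [ 0   0     1   -4   -3 ]
  [ 0   0     0    0    1 ]
ρ2 := ρ2 + 3·ρ3
  [ 1  -1  -1/2  2/3  3/2 ]
  [ 0   0     1   -4    0 ]
  [ 0   0     0    0    1 ]
ρ1 := ρ1 − 3/2·ρ3
  [ 1  -1  -1/2  2/3  0 ]
  [ 0   0     1   -4  0 ]
  [ 0   0     0    0  1 ]
ρ1 := ρ1 + 1/2·ρ2
  [ 1  -1  0  -4/3  0 ]
  [ 0   0  1    -4  0 ]
  [ 0   0  0     0  1 ]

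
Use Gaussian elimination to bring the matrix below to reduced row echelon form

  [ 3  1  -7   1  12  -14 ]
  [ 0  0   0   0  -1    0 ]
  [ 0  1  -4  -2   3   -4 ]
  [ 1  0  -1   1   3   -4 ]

[[1, 0, -1, 1, 0, 0], [0, 1, -4, -2, 0, 0], [0, 0, 0, 0, 1, 0], [0, 0, 0, 0, 0, 1]]

r1 → 1/3·r1
  [ 1  1/3  -7/3  1/3   4  -14/3 ]
  [ 0    0     0    0  -1      0 ]
  [ 0    1    -4   -2   3     -4 ]
  [ 1    0    -1    1   3     -4 ]
r4 → r4 − r1
  [ 1   1/3  -7/3  1/3   4  -14/3 ]
  [ 0     0     0    0  -1      0 ]
  [ 0     1    -4   -2   3     -4 ]
  [ 0  -1/3   4/3  2/3  -1    2/3 ]
r2 <-> r3
  [ 1   1/3  -7/3  1/3   4  -14/3 ]
  [ 0     1    -4   -2   3     -4 ]
  [ 0     0     0    0  -1      0 ]
  [ 0  -1/3   4/3  2/3  -1    2/3 ]
r4 → r4 + 1/3·r2
  [ 1  1/3  -7/3  1/3   4  -14/3 ]
  [ 0    1    -4   -2   3     -4 ]
  [ 0    0     0    0  -1      0 ]
  [ 0    0     0    0   0   -2/3 ]
r3 → -1·r3
  [ 1  1/3  -7/3  1/3  4  -14/3 ]
  [ 0    1    -4   -2  3     -4 ]
  [ 0    0     0    0  1      0 ]
  [ 0    0     0    0  0   -2/3 ]
r4 → -3/2·r4
  [ 1  1/3  -7/3  1/3  4  -14/3 ]
  [ 0    1    -4   -2  3     -4 ]
  [ 0    0     0    0  1      0 ]
  [ 0    0     0    0  0      1 ]
r2 → r2 + 4·r4
  [ 1  1/3  -7/3  1/3  4  -14/3 ]
  [ 0    1    -4   -2  3      0 ]
  [ 0    0     0    0  1      0 ]
  [ 0    0     0    0  0      1 ]
r1 → r1 + 14/3·r4
  [ 1  1/3  -7/3  1/3  4  0 ]
  [ 0    1    -4   -2  3  0 ]
  [ 0    0     0    0  1  0 ]
  [ 0    0     0    0  0  1 ]
r2 → r2 − 3·r3
  [ 1  1/3  -7/3  1/3  4  0 ]
  [ 0    1    -4   -2  0  0 ]
  [ 0    0     0    0  1  0 ]
  [ 0    0     0    0  0  1 ]
r1 → r1 − 4·r3
  [ 1  1/3  -7/3  1/3  0  0 ]
  [ 0    1    -4   -2  0  0 ]
  [ 0    0     0    0  1  0 ]
  [ 0    0     0    0  0  1 ]
r1 → r1 − 1/3·r2
  [ 1  0  -1   1  0  0 ]
  [ 0  1  -4  -2  0  0 ]
  [ 0  0   0   0  1  0 ]
  [ 0  0   0   0  0  1 ]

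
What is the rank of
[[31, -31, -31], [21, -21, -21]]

rank = 1

ρ1 → 1/31·ρ1
  [  1   -1   -1 ]
  [ 21  -21  -21 ]
ρ2 → ρ2 − 21·ρ1
  [ 1  -1  -1 ]
  [ 0   0   0 ]
The reduced form has 1 nonzero row.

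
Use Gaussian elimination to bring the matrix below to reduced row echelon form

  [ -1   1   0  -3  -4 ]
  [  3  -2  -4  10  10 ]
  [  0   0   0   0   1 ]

[[1, 0, -4, 4, 0], [0, 1, -4, 1, 0], [0, 0, 0, 0, 1]]

r1 → -1·r1
  [ 1  -1   0   3   4 ]
  [ 3  -2  -4  10  10 ]
  [ 0   0   0   0   1 ]
r2 → r2 − 3·r1
  [ 1  -1   0  3   4 ]
  [ 0   1  -4  1  -2 ]
  [ 0   0   0  0   1 ]
r2 → r2 + 2·r3
  [ 1  -1   0  3  4 ]
  [ 0   1  -4  1  0 ]
  [ 0   0   0  0  1 ]
r1 → r1 − 4·r3
  [ 1  -1   0  3  0 ]
  [ 0   1  -4  1  0 ]
  [ 0   0   0  0  1 ]
r1 → r1 + r2
  [ 1  0  -4  4  0 ]
  [ 0  1  -4  1  0 ]
  [ 0  0   0  0  1 ]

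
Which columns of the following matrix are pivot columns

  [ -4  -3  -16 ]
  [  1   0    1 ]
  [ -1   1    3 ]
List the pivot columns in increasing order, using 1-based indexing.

Multiply R1 by -1/4.
  [  1  3/4  4 ]
  [  1    0  1 ]
  [ -1    1  3 ]
Subtract R1 from R2.
  [  1   3/4   4 ]
  [  0  -3/4  -3 ]
  [ -1     1   3 ]
Add R1 to R3.
  [ 1   3/4   4 ]
  [ 0  -3/4  -3 ]
  [ 0   7/4   7 ]
Multiply R2 by -4/3.
  [ 1  3/4  4 ]
  [ 0    1  4 ]
  [ 0  7/4  7 ]
Subtract 7/4 times R2 from R3.
  [ 1  3/4  4 ]
  [ 0    1  4 ]
  [ 0    0  0 ]
Subtract 3/4 times R2 from R1.
  [ 1  0  1 ]
  [ 0  1  4 ]
  [ 0  0  0 ]
Pivot columns are the columns containing a leading 1.

1, 2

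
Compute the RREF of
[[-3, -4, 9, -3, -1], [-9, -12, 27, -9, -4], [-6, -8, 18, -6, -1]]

Multiply R1 by -1/3.
  [  1  4/3  -3   1  1/3 ]
  [ -9  -12  27  -9   -4 ]
  [ -6   -8  18  -6   -1 ]
Add 9 times R1 to R2.
  [  1  4/3  -3   1  1/3 ]
  [  0    0   0   0   -1 ]
  [ -6   -8  18  -6   -1 ]
Add 6 times R1 to R3.
  [ 1  4/3  -3  1  1/3 ]
  [ 0    0   0  0   -1 ]
  [ 0    0   0  0    1 ]
Multiply R2 by -1.
  [ 1  4/3  -3  1  1/3 ]
  [ 0    0   0  0    1 ]
  [ 0    0   0  0    1 ]
Subtract R2 from R3.
  [ 1  4/3  -3  1  1/3 ]
  [ 0    0   0  0    1 ]
  [ 0    0   0  0    0 ]
Subtract 1/3 times R2 from R1.
  [ 1  4/3  -3  1  0 ]
  [ 0    0   0  0  1 ]
  [ 0    0   0  0  0 ]

[[1, 4/3, -3, 1, 0], [0, 0, 0, 0, 1], [0, 0, 0, 0, 0]]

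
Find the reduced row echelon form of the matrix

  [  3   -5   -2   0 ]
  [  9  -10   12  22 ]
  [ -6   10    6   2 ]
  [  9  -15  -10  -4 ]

Multiply r1 by 1/3.
  [  1  -5/3  -2/3   0 ]
  [  9   -10    12  22 ]
  [ -6    10     6   2 ]
  [  9   -15   -10  -4 ]
Subtract 9 times r1 from r2.
  [  1  -5/3  -2/3   0 ]
  [  0     5    18  22 ]
  [ -6    10     6   2 ]
  [  9   -15   -10  -4 ]
Add 6 times r1 to r3.
  [ 1  -5/3  -2/3   0 ]
  [ 0     5    18  22 ]
  [ 0     0     2   2 ]
  [ 9   -15   -10  -4 ]
Subtract 9 times r1 from r4.
  [ 1  -5/3  -2/3   0 ]
  [ 0     5    18  22 ]
  [ 0     0     2   2 ]
  [ 0     0    -4  -4 ]
Multiply r2 by 1/5.
  [ 1  -5/3  -2/3     0 ]
  [ 0     1  18/5  22/5 ]
  [ 0     0     2     2 ]
  [ 0     0    -4    -4 ]
Multiply r3 by 1/2.
  [ 1  -5/3  -2/3     0 ]
  [ 0     1  18/5  22/5 ]
  [ 0     0     1     1 ]
  [ 0     0    -4    -4 ]
Add 4 times r3 to r4.
  [ 1  -5/3  -2/3     0 ]
  [ 0     1  18/5  22/5 ]
  [ 0     0     1     1 ]
  [ 0     0     0     0 ]
Subtract 18/5 times r3 from r2.
  [ 1  -5/3  -2/3    0 ]
  [ 0     1     0  4/5 ]
  [ 0     0     1    1 ]
  [ 0     0     0    0 ]
Add 2/3 times r3 to r1.
  [ 1  -5/3  0  2/3 ]
  [ 0     1  0  4/5 ]
  [ 0     0  1    1 ]
  [ 0     0  0    0 ]
Add 5/3 times r2 to r1.
  [ 1  0  0    2 ]
  [ 0  1  0  4/5 ]
  [ 0  0  1    1 ]
  [ 0  0  0    0 ]

[[1, 0, 0, 2], [0, 1, 0, 4/5], [0, 0, 1, 1], [0, 0, 0, 0]]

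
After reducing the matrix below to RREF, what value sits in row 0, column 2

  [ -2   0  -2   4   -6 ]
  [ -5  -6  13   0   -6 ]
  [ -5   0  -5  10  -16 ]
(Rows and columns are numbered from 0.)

1

Multiply R1 by -1/2.
  [  1   0   1  -2    3 ]
  [ -5  -6  13   0   -6 ]
  [ -5   0  -5  10  -16 ]
Add 5 times R1 to R2.
  [  1   0   1   -2    3 ]
  [  0  -6  18  -10    9 ]
  [ -5   0  -5   10  -16 ]
Add 5 times R1 to R3.
  [ 1   0   1   -2   3 ]
  [ 0  -6  18  -10   9 ]
  [ 0   0   0    0  -1 ]
Multiply R2 by -1/6.
  [ 1  0   1   -2     3 ]
  [ 0  1  -3  5/3  -3/2 ]
  [ 0  0   0    0    -1 ]
Multiply R3 by -1.
  [ 1  0   1   -2     3 ]
  [ 0  1  -3  5/3  -3/2 ]
  [ 0  0   0    0     1 ]
Add 3/2 times R3 to R2.
  [ 1  0   1   -2  3 ]
  [ 0  1  -3  5/3  0 ]
  [ 0  0   0    0  1 ]
Subtract 3 times R3 from R1.
  [ 1  0   1   -2  0 ]
  [ 0  1  -3  5/3  0 ]
  [ 0  0   0    0  1 ]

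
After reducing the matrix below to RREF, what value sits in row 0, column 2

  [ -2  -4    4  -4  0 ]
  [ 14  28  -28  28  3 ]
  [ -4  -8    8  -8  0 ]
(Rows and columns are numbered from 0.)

r1 → -1/2·r1
  [  1   2   -2   2  0 ]
  [ 14  28  -28  28  3 ]
  [ -4  -8    8  -8  0 ]
r2 → r2 − 14·r1
  [  1   2  -2   2  0 ]
  [  0   0   0   0  3 ]
  [ -4  -8   8  -8  0 ]
r3 → r3 + 4·r1
  [ 1  2  -2  2  0 ]
  [ 0  0   0  0  3 ]
  [ 0  0   0  0  0 ]
r2 → 1/3·r2
  [ 1  2  -2  2  0 ]
  [ 0  0   0  0  1 ]
  [ 0  0   0  0  0 ]

-2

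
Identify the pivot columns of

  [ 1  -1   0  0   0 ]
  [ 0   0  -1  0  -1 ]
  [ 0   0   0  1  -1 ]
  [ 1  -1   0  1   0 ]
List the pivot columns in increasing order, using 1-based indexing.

r4 ← r4 − r1
  [ 1  -1   0  0   0 ]
  [ 0   0  -1  0  -1 ]
  [ 0   0   0  1  -1 ]
  [ 0   0   0  1   0 ]
r2 ← -1·r2
  [ 1  -1  0  0   0 ]
  [ 0   0  1  0   1 ]
  [ 0   0  0  1  -1 ]
  [ 0   0  0  1   0 ]
r4 ← r4 − r3
  [ 1  -1  0  0   0 ]
  [ 0   0  1  0   1 ]
  [ 0   0  0  1  -1 ]
  [ 0   0  0  0   1 ]
r3 ← r3 + r4
  [ 1  -1  0  0  0 ]
  [ 0   0  1  0  1 ]
  [ 0   0  0  1  0 ]
  [ 0   0  0  0  1 ]
r2 ← r2 − r4
  [ 1  -1  0  0  0 ]
  [ 0   0  1  0  0 ]
  [ 0   0  0  1  0 ]
  [ 0   0  0  0  1 ]
Pivot columns are the columns containing a leading 1.

1, 3, 4, 5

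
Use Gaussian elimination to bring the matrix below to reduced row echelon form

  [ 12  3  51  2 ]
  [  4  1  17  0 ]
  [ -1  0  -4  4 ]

r1 ← 1/12·r1
r2 ← r2 − 4·r1
r3 ← r3 + r1
r2 <-> r3
r2 ← 4·r2
r3 ← -3/2·r3
r2 ← r2 − 50/3·r3
r1 ← r1 − 1/6·r3
r1 ← r1 − 1/4·r2

[[1, 0, 4, 0], [0, 1, 1, 0], [0, 0, 0, 1]]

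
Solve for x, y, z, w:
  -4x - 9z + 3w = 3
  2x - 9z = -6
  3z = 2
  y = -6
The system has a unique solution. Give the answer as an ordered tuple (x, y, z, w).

Form the augmented matrix and row-reduce:
  [ -4  0  -9  3  |   3 ]
  [  2  0  -9  0  |  -6 ]
  [  0  0   3  0  |   2 ]
  [  0  1   0  0  |  -6 ]
Multiply R1 by -1/4.
  [ 1  0  9/4  -3/4  |  -3/4 ]
  [ 2  0   -9     0  |    -6 ]
  [ 0  0    3     0  |     2 ]
  [ 0  1    0     0  |    -6 ]
Subtract 2 times R1 from R2.
  [ 1  0    9/4  -3/4  |  -3/4 ]
  [ 0  0  -27/2   3/2  |  -9/2 ]
  [ 0  0      3     0  |     2 ]
  [ 0  1      0     0  |    -6 ]
Swap R2 and R4.
  [ 1  0    9/4  -3/4  |  -3/4 ]
  [ 0  1      0     0  |    -6 ]
  [ 0  0      3     0  |     2 ]
  [ 0  0  -27/2   3/2  |  -9/2 ]
Multiply R3 by 1/3.
  [ 1  0    9/4  -3/4  |  -3/4 ]
  [ 0  1      0     0  |    -6 ]
  [ 0  0      1     0  |   2/3 ]
  [ 0  0  -27/2   3/2  |  -9/2 ]
Add 27/2 times R3 to R4.
  [ 1  0  9/4  -3/4  |  -3/4 ]
  [ 0  1    0     0  |    -6 ]
  [ 0  0    1     0  |   2/3 ]
  [ 0  0    0   3/2  |   9/2 ]
Multiply R4 by 2/3.
  [ 1  0  9/4  -3/4  |  -3/4 ]
  [ 0  1    0     0  |    -6 ]
  [ 0  0    1     0  |   2/3 ]
  [ 0  0    0     1  |     3 ]
Add 3/4 times R4 to R1.
  [ 1  0  9/4  0  |  3/2 ]
  [ 0  1    0  0  |   -6 ]
  [ 0  0    1  0  |  2/3 ]
  [ 0  0    0  1  |    3 ]
Subtract 9/4 times R3 from R1.
  [ 1  0  0  0  |    0 ]
  [ 0  1  0  0  |   -6 ]
  [ 0  0  1  0  |  2/3 ]
  [ 0  0  0  1  |    3 ]
Reading off the last column: x = 0, y = -6, z = 2/3, w = 3.

(0, -6, 2/3, 3)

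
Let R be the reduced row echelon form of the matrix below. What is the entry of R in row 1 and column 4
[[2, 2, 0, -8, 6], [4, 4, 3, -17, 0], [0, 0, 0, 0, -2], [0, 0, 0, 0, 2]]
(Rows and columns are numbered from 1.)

-4

Multiply R1 by 1/2.
  [ 1  1  0   -4   3 ]
  [ 4  4  3  -17   0 ]
  [ 0  0  0    0  -2 ]
  [ 0  0  0    0   2 ]
Subtract 4 times R1 from R2.
  [ 1  1  0  -4    3 ]
  [ 0  0  3  -1  -12 ]
  [ 0  0  0   0   -2 ]
  [ 0  0  0   0    2 ]
Multiply R2 by 1/3.
  [ 1  1  0    -4   3 ]
  [ 0  0  1  -1/3  -4 ]
  [ 0  0  0     0  -2 ]
  [ 0  0  0     0   2 ]
Multiply R3 by -1/2.
  [ 1  1  0    -4   3 ]
  [ 0  0  1  -1/3  -4 ]
  [ 0  0  0     0   1 ]
  [ 0  0  0     0   2 ]
Subtract 2 times R3 from R4.
  [ 1  1  0    -4   3 ]
  [ 0  0  1  -1/3  -4 ]
  [ 0  0  0     0   1 ]
  [ 0  0  0     0   0 ]
Add 4 times R3 to R2.
  [ 1  1  0    -4  3 ]
  [ 0  0  1  -1/3  0 ]
  [ 0  0  0     0  1 ]
  [ 0  0  0     0  0 ]
Subtract 3 times R3 from R1.
  [ 1  1  0    -4  0 ]
  [ 0  0  1  -1/3  0 ]
  [ 0  0  0     0  1 ]
  [ 0  0  0     0  0 ]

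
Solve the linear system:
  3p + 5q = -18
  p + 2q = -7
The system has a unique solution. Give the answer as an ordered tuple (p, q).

Form the augmented matrix and row-reduce:
  [ 3  5  |  -18 ]
  [ 1  2  |   -7 ]
Multiply ρ1 by 1/3.
Subtract ρ1 from ρ2.
Multiply ρ2 by 3.
Subtract 5/3 times ρ2 from ρ1.
Reading off the last column: p = -1, q = -3.

(-1, -3)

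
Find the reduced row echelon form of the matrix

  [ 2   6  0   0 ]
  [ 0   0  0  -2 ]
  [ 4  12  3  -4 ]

[[1, 3, 0, 0], [0, 0, 1, 0], [0, 0, 0, 1]]

Multiply R1 by 1/2.
  [ 1   3  0   0 ]
  [ 0   0  0  -2 ]
  [ 4  12  3  -4 ]
Subtract 4 times R1 from R3.
  [ 1  3  0   0 ]
  [ 0  0  0  -2 ]
  [ 0  0  3  -4 ]
Swap R2 and R3.
  [ 1  3  0   0 ]
  [ 0  0  3  -4 ]
  [ 0  0  0  -2 ]
Multiply R2 by 1/3.
  [ 1  3  0     0 ]
  [ 0  0  1  -4/3 ]
  [ 0  0  0    -2 ]
Multiply R3 by -1/2.
  [ 1  3  0     0 ]
  [ 0  0  1  -4/3 ]
  [ 0  0  0     1 ]
Add 4/3 times R3 to R2.
  [ 1  3  0  0 ]
  [ 0  0  1  0 ]
  [ 0  0  0  1 ]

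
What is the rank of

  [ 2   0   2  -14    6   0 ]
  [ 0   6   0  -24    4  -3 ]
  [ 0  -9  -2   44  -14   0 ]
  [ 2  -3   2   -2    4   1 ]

rank = 4

R1 → 1/2·R1
R4 → R4 − 2·R1
R2 → 1/6·R2
R3 → R3 + 9·R2
R4 → R4 + 3·R2
R3 → -1/2·R3
R4 → -2·R4
R3 → R3 − 9/4·R4
R2 → R2 + 1/2·R4
R1 → R1 − R3
The reduced form has 4 nonzero rows.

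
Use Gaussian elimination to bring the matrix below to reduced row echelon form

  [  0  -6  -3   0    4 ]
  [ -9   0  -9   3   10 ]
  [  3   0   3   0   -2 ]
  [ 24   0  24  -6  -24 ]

R1 <=> R2
  [ -9   0  -9   3   10 ]
  [  0  -6  -3   0    4 ]
  [  3   0   3   0   -2 ]
  [ 24   0  24  -6  -24 ]
R1 -> -1/9·R1
  [  1   0   1  -1/3  -10/9 ]
  [  0  -6  -3     0      4 ]
  [  3   0   3     0     -2 ]
  [ 24   0  24    -6    -24 ]
R3 -> R3 − 3·R1
  [  1   0   1  -1/3  -10/9 ]
  [  0  -6  -3     0      4 ]
  [  0   0   0     1    4/3 ]
  [ 24   0  24    -6    -24 ]
R4 -> R4 − 24·R1
  [ 1   0   1  -1/3  -10/9 ]
  [ 0  -6  -3     0      4 ]
  [ 0   0   0     1    4/3 ]
  [ 0   0   0     2    8/3 ]
R2 -> -1/6·R2
  [ 1  0    1  -1/3  -10/9 ]
  [ 0  1  1/2     0   -2/3 ]
  [ 0  0    0     1    4/3 ]
  [ 0  0    0     2    8/3 ]
R4 -> R4 − 2·R3
  [ 1  0    1  -1/3  -10/9 ]
  [ 0  1  1/2     0   -2/3 ]
  [ 0  0    0     1    4/3 ]
  [ 0  0    0     0      0 ]
R1 -> R1 + 1/3·R3
  [ 1  0    1  0  -2/3 ]
  [ 0  1  1/2  0  -2/3 ]
  [ 0  0    0  1   4/3 ]
  [ 0  0    0  0     0 ]

[[1, 0, 1, 0, -2/3], [0, 1, 1/2, 0, -2/3], [0, 0, 0, 1, 4/3], [0, 0, 0, 0, 0]]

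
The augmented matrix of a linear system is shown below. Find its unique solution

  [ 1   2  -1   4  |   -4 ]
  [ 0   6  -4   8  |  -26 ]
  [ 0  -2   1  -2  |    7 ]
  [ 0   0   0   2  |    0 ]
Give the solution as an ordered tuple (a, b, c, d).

(3, -1, 5, 0)

r2 ← 1/6·r2
  [ 1   2    -1    4  |     -4 ]
  [ 0   1  -2/3  4/3  |  -13/3 ]
  [ 0  -2     1   -2  |      7 ]
  [ 0   0     0    2  |      0 ]
r3 ← r3 + 2·r2
  [ 1  2    -1    4  |     -4 ]
  [ 0  1  -2/3  4/3  |  -13/3 ]
  [ 0  0  -1/3  2/3  |   -5/3 ]
  [ 0  0     0    2  |      0 ]
r3 ← -3·r3
  [ 1  2    -1    4  |     -4 ]
  [ 0  1  -2/3  4/3  |  -13/3 ]
  [ 0  0     1   -2  |      5 ]
  [ 0  0     0    2  |      0 ]
r4 ← 1/2·r4
  [ 1  2    -1    4  |     -4 ]
  [ 0  1  -2/3  4/3  |  -13/3 ]
  [ 0  0     1   -2  |      5 ]
  [ 0  0     0    1  |      0 ]
r3 ← r3 + 2·r4
  [ 1  2    -1    4  |     -4 ]
  [ 0  1  -2/3  4/3  |  -13/3 ]
  [ 0  0     1    0  |      5 ]
  [ 0  0     0    1  |      0 ]
r2 ← r2 − 4/3·r4
  [ 1  2    -1  4  |     -4 ]
  [ 0  1  -2/3  0  |  -13/3 ]
  [ 0  0     1  0  |      5 ]
  [ 0  0     0  1  |      0 ]
r1 ← r1 − 4·r4
  [ 1  2    -1  0  |     -4 ]
  [ 0  1  -2/3  0  |  -13/3 ]
  [ 0  0     1  0  |      5 ]
  [ 0  0     0  1  |      0 ]
r2 ← r2 + 2/3·r3
  [ 1  2  -1  0  |  -4 ]
  [ 0  1   0  0  |  -1 ]
  [ 0  0   1  0  |   5 ]
  [ 0  0   0  1  |   0 ]
r1 ← r1 + r3
  [ 1  2  0  0  |   1 ]
  [ 0  1  0  0  |  -1 ]
  [ 0  0  1  0  |   5 ]
  [ 0  0  0  1  |   0 ]
r1 ← r1 − 2·r2
  [ 1  0  0  0  |   3 ]
  [ 0  1  0  0  |  -1 ]
  [ 0  0  1  0  |   5 ]
  [ 0  0  0  1  |   0 ]
Reading off the last column: a = 3, b = -1, c = 5, d = 0.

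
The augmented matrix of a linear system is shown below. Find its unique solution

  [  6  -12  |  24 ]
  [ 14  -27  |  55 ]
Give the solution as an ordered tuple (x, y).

R1 := 1/6·R1
  [  1   -2  |   4 ]
  [ 14  -27  |  55 ]
R2 := R2 − 14·R1
  [ 1  -2  |   4 ]
  [ 0   1  |  -1 ]
R1 := R1 + 2·R2
  [ 1  0  |   2 ]
  [ 0  1  |  -1 ]
Reading off the last column: x = 2, y = -1.

(2, -1)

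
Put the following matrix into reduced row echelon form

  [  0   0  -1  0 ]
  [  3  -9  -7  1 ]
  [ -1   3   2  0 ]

ρ1 <-> ρ2
  [  3  -9  -7  1 ]
  [  0   0  -1  0 ]
  [ -1   3   2  0 ]
ρ1 → 1/3·ρ1
  [  1  -3  -7/3  1/3 ]
  [  0   0    -1    0 ]
  [ -1   3     2    0 ]
ρ3 → ρ3 + ρ1
  [ 1  -3  -7/3  1/3 ]
  [ 0   0    -1    0 ]
  [ 0   0  -1/3  1/3 ]
ρ2 → -1·ρ2
  [ 1  -3  -7/3  1/3 ]
  [ 0   0     1    0 ]
  [ 0   0  -1/3  1/3 ]
ρ3 → ρ3 + 1/3·ρ2
  [ 1  -3  -7/3  1/3 ]
  [ 0   0     1    0 ]
  [ 0   0     0  1/3 ]
ρ3 → 3·ρ3
  [ 1  -3  -7/3  1/3 ]
  [ 0   0     1    0 ]
  [ 0   0     0    1 ]
ρ1 → ρ1 − 1/3·ρ3
  [ 1  -3  -7/3  0 ]
  [ 0   0     1  0 ]
  [ 0   0     0  1 ]
ρ1 → ρ1 + 7/3·ρ2
  [ 1  -3  0  0 ]
  [ 0   0  1  0 ]
  [ 0   0  0  1 ]

[[1, -3, 0, 0], [0, 0, 1, 0], [0, 0, 0, 1]]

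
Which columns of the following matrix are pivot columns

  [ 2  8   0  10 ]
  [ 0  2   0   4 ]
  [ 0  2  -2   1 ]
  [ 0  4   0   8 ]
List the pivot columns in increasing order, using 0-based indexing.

0, 1, 2

R1 → 1/2·R1
R2 → 1/2·R2
R3 → R3 − 2·R2
R4 → R4 − 4·R2
R3 → -1/2·R3
R1 → R1 − 4·R2
Pivot columns are the columns containing a leading 1.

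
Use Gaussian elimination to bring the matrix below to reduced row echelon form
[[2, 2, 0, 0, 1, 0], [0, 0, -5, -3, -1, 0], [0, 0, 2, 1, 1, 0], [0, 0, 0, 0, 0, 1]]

R1 := 1/2·R1
  [ 1  1   0   0  1/2  0 ]
  [ 0  0  -5  -3   -1  0 ]
  [ 0  0   2   1    1  0 ]
  [ 0  0   0   0    0  1 ]
R2 := -1/5·R2
  [ 1  1  0    0  1/2  0 ]
  [ 0  0  1  3/5  1/5  0 ]
  [ 0  0  2    1    1  0 ]
  [ 0  0  0    0    0  1 ]
R3 := R3 − 2·R2
  [ 1  1  0     0  1/2  0 ]
  [ 0  0  1   3/5  1/5  0 ]
  [ 0  0  0  -1/5  3/5  0 ]
  [ 0  0  0     0    0  1 ]
R3 := -5·R3
  [ 1  1  0    0  1/2  0 ]
  [ 0  0  1  3/5  1/5  0 ]
  [ 0  0  0    1   -3  0 ]
  [ 0  0  0    0    0  1 ]
R2 := R2 − 3/5·R3
  [ 1  1  0  0  1/2  0 ]
  [ 0  0  1  0    2  0 ]
  [ 0  0  0  1   -3  0 ]
  [ 0  0  0  0    0  1 ]

[[1, 1, 0, 0, 1/2, 0], [0, 0, 1, 0, 2, 0], [0, 0, 0, 1, -3, 0], [0, 0, 0, 0, 0, 1]]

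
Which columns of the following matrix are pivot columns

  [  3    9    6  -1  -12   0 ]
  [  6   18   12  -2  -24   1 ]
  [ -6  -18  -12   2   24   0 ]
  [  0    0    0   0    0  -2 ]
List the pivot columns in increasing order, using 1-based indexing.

1, 6

R1 → 1/3·R1
  [  1    3    2  -1/3   -4   0 ]
  [  6   18   12    -2  -24   1 ]
  [ -6  -18  -12     2   24   0 ]
  [  0    0    0     0    0  -2 ]
R2 → R2 − 6·R1
  [  1    3    2  -1/3  -4   0 ]
  [  0    0    0     0   0   1 ]
  [ -6  -18  -12     2  24   0 ]
  [  0    0    0     0   0  -2 ]
R3 → R3 + 6·R1
  [ 1  3  2  -1/3  -4   0 ]
  [ 0  0  0     0   0   1 ]
  [ 0  0  0     0   0   0 ]
  [ 0  0  0     0   0  -2 ]
R4 → R4 + 2·R2
  [ 1  3  2  -1/3  -4  0 ]
  [ 0  0  0     0   0  1 ]
  [ 0  0  0     0   0  0 ]
  [ 0  0  0     0   0  0 ]
Pivot columns are the columns containing a leading 1.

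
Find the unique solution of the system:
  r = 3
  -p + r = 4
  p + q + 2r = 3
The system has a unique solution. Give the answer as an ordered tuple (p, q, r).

(-1, -2, 3)

Form the augmented matrix and row-reduce:
  [  0  0  1  |  3 ]
  [ -1  0  1  |  4 ]
  [  1  1  2  |  3 ]
Swap R1 and R2.
  [ -1  0  1  |  4 ]
  [  0  0  1  |  3 ]
  [  1  1  2  |  3 ]
Multiply R1 by -1.
  [ 1  0  -1  |  -4 ]
  [ 0  0   1  |   3 ]
  [ 1  1   2  |   3 ]
Subtract R1 from R3.
  [ 1  0  -1  |  -4 ]
  [ 0  0   1  |   3 ]
  [ 0  1   3  |   7 ]
Swap R2 and R3.
  [ 1  0  -1  |  -4 ]
  [ 0  1   3  |   7 ]
  [ 0  0   1  |   3 ]
Subtract 3 times R3 from R2.
  [ 1  0  -1  |  -4 ]
  [ 0  1   0  |  -2 ]
  [ 0  0   1  |   3 ]
Add R3 to R1.
  [ 1  0  0  |  -1 ]
  [ 0  1  0  |  -2 ]
  [ 0  0  1  |   3 ]
Reading off the last column: p = -1, q = -2, r = 3.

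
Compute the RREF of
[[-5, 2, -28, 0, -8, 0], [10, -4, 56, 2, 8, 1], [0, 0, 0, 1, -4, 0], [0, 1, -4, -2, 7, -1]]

R1 := -1/5·R1
R2 := R2 − 10·R1
R2 <-> R4
R4 := R4 − 2·R3
R2 := R2 + R4
R2 := R2 + 2·R3
R1 := R1 + 2/5·R2

[[1, 0, 4, 0, 6/5, 0], [0, 1, -4, 0, -1, 0], [0, 0, 0, 1, -4, 0], [0, 0, 0, 0, 0, 1]]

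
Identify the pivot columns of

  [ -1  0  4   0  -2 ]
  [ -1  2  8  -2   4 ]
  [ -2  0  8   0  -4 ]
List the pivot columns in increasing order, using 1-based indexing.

1, 2

R1 -> -1·R1
  [  1  0  -4   0   2 ]
  [ -1  2   8  -2   4 ]
  [ -2  0   8   0  -4 ]
R2 -> R2 + R1
  [  1  0  -4   0   2 ]
  [  0  2   4  -2   6 ]
  [ -2  0   8   0  -4 ]
R3 -> R3 + 2·R1
  [ 1  0  -4   0  2 ]
  [ 0  2   4  -2  6 ]
  [ 0  0   0   0  0 ]
R2 -> 1/2·R2
  [ 1  0  -4   0  2 ]
  [ 0  1   2  -1  3 ]
  [ 0  0   0   0  0 ]
Pivot columns are the columns containing a leading 1.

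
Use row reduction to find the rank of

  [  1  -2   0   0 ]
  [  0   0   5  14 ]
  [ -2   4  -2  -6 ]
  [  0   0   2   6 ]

rank = 3

Add 2 times r1 to r3.
  [ 1  -2   0   0 ]
  [ 0   0   5  14 ]
  [ 0   0  -2  -6 ]
  [ 0   0   2   6 ]
Multiply r2 by 1/5.
  [ 1  -2   0     0 ]
  [ 0   0   1  14/5 ]
  [ 0   0  -2    -6 ]
  [ 0   0   2     6 ]
Add 2 times r2 to r3.
  [ 1  -2  0     0 ]
  [ 0   0  1  14/5 ]
  [ 0   0  0  -2/5 ]
  [ 0   0  2     6 ]
Subtract 2 times r2 from r4.
  [ 1  -2  0     0 ]
  [ 0   0  1  14/5 ]
  [ 0   0  0  -2/5 ]
  [ 0   0  0   2/5 ]
Multiply r3 by -5/2.
  [ 1  -2  0     0 ]
  [ 0   0  1  14/5 ]
  [ 0   0  0     1 ]
  [ 0   0  0   2/5 ]
Subtract 2/5 times r3 from r4.
  [ 1  -2  0     0 ]
  [ 0   0  1  14/5 ]
  [ 0   0  0     1 ]
  [ 0   0  0     0 ]
Subtract 14/5 times r3 from r2.
  [ 1  -2  0  0 ]
  [ 0   0  1  0 ]
  [ 0   0  0  1 ]
  [ 0   0  0  0 ]
The reduced form has 3 nonzero rows.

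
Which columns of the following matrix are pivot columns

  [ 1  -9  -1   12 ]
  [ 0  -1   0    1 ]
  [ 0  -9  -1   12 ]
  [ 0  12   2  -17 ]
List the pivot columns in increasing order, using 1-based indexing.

ρ2 → -1·ρ2
ρ3 → ρ3 + 9·ρ2
ρ4 → ρ4 − 12·ρ2
ρ3 → -1·ρ3
ρ4 → ρ4 − 2·ρ3
ρ3 → ρ3 + 3·ρ4
ρ2 → ρ2 + ρ4
ρ1 → ρ1 − 12·ρ4
ρ1 → ρ1 + ρ3
ρ1 → ρ1 + 9·ρ2
Pivot columns are the columns containing a leading 1.

1, 2, 3, 4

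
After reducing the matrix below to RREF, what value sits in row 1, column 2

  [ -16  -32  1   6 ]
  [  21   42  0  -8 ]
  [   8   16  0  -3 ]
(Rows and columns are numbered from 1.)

2

ρ1 → -1/16·ρ1
  [  1   2  -1/16  -3/8 ]
  [ 21  42      0    -8 ]
  [  8  16      0    -3 ]
ρ2 → ρ2 − 21·ρ1
  [ 1   2  -1/16  -3/8 ]
  [ 0   0  21/16  -1/8 ]
  [ 8  16      0    -3 ]
ρ3 → ρ3 − 8·ρ1
  [ 1  2  -1/16  -3/8 ]
  [ 0  0  21/16  -1/8 ]
  [ 0  0    1/2     0 ]
ρ2 → 16/21·ρ2
  [ 1  2  -1/16   -3/8 ]
  [ 0  0      1  -2/21 ]
  [ 0  0    1/2      0 ]
ρ3 → ρ3 − 1/2·ρ2
  [ 1  2  -1/16   -3/8 ]
  [ 0  0      1  -2/21 ]
  [ 0  0      0   1/21 ]
ρ3 → 21·ρ3
  [ 1  2  -1/16   -3/8 ]
  [ 0  0      1  -2/21 ]
  [ 0  0      0      1 ]
ρ2 → ρ2 + 2/21·ρ3
  [ 1  2  -1/16  -3/8 ]
  [ 0  0      1     0 ]
  [ 0  0      0     1 ]
ρ1 → ρ1 + 3/8·ρ3
  [ 1  2  -1/16  0 ]
  [ 0  0      1  0 ]
  [ 0  0      0  1 ]
ρ1 → ρ1 + 1/16·ρ2
  [ 1  2  0  0 ]
  [ 0  0  1  0 ]
  [ 0  0  0  1 ]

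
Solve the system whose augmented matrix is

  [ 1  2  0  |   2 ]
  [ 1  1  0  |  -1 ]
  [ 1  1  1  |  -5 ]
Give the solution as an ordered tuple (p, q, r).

R2 := R2 − R1
R3 := R3 − R1
R2 := -1·R2
R3 := R3 + R2
R1 := R1 − 2·R2
Reading off the last column: p = -4, q = 3, r = -4.

(-4, 3, -4)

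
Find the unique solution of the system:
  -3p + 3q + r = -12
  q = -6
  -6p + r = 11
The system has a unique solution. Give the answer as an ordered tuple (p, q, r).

(-5/3, -6, 1)

Form the augmented matrix and row-reduce:
  [ -3  3  1  |  -12 ]
  [  0  1  0  |   -6 ]
  [ -6  0  1  |   11 ]
Multiply R1 by -1/3.
  [  1  -1  -1/3  |   4 ]
  [  0   1     0  |  -6 ]
  [ -6   0     1  |  11 ]
Add 6 times R1 to R3.
  [ 1  -1  -1/3  |   4 ]
  [ 0   1     0  |  -6 ]
  [ 0  -6    -1  |  35 ]
Add 6 times R2 to R3.
  [ 1  -1  -1/3  |   4 ]
  [ 0   1     0  |  -6 ]
  [ 0   0    -1  |  -1 ]
Multiply R3 by -1.
  [ 1  -1  -1/3  |   4 ]
  [ 0   1     0  |  -6 ]
  [ 0   0     1  |   1 ]
Add 1/3 times R3 to R1.
  [ 1  -1  0  |  13/3 ]
  [ 0   1  0  |    -6 ]
  [ 0   0  1  |     1 ]
Add R2 to R1.
  [ 1  0  0  |  -5/3 ]
  [ 0  1  0  |    -6 ]
  [ 0  0  1  |     1 ]
Reading off the last column: p = -5/3, q = -6, r = 1.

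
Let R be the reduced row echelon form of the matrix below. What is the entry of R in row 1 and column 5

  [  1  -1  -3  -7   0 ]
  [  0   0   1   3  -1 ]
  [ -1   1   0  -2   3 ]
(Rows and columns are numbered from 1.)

-3

R3 := R3 + R1
  [ 1  -1  -3  -7   0 ]
  [ 0   0   1   3  -1 ]
  [ 0   0  -3  -9   3 ]
R3 := R3 + 3·R2
  [ 1  -1  -3  -7   0 ]
  [ 0   0   1   3  -1 ]
  [ 0   0   0   0   0 ]
R1 := R1 + 3·R2
  [ 1  -1  0  2  -3 ]
  [ 0   0  1  3  -1 ]
  [ 0   0  0  0   0 ]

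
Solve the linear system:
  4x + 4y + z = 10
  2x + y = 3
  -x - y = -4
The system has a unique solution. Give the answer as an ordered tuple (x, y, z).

Form the augmented matrix and row-reduce:
  [  4   4  1  |  10 ]
  [  2   1  0  |   3 ]
  [ -1  -1  0  |  -4 ]
R1 -> 1/4·R1
R2 -> R2 − 2·R1
R3 -> R3 + R1
R2 -> -1·R2
R3 -> 4·R3
R2 -> R2 − 1/2·R3
R1 -> R1 − 1/4·R3
R1 -> R1 − R2
Reading off the last column: x = -1, y = 5, z = -6.

(-1, 5, -6)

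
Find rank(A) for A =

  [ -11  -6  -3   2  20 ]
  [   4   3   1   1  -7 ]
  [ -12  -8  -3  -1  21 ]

rank = 3

R1 → -1/11·R1
  [   1  6/11  3/11  -2/11  -20/11 ]
  [   4     3     1      1      -7 ]
  [ -12    -8    -3     -1      21 ]
R2 → R2 − 4·R1
  [   1  6/11   3/11  -2/11  -20/11 ]
  [   0  9/11  -1/11  19/11    3/11 ]
  [ -12    -8     -3     -1      21 ]
R3 → R3 + 12·R1
  [ 1    6/11   3/11   -2/11  -20/11 ]
  [ 0    9/11  -1/11   19/11    3/11 ]
  [ 0  -16/11   3/11  -35/11   -9/11 ]
R2 → 11/9·R2
  [ 1    6/11  3/11   -2/11  -20/11 ]
  [ 0       1  -1/9    19/9     1/3 ]
  [ 0  -16/11  3/11  -35/11   -9/11 ]
R3 → R3 + 16/11·R2
  [ 1  6/11  3/11  -2/11  -20/11 ]
  [ 0     1  -1/9   19/9     1/3 ]
  [ 0     0   1/9   -1/9    -1/3 ]
R3 → 9·R3
  [ 1  6/11  3/11  -2/11  -20/11 ]
  [ 0     1  -1/9   19/9     1/3 ]
  [ 0     0     1     -1      -3 ]
R2 → R2 + 1/9·R3
  [ 1  6/11  3/11  -2/11  -20/11 ]
  [ 0     1     0      2       0 ]
  [ 0     0     1     -1      -3 ]
R1 → R1 − 3/11·R3
  [ 1  6/11  0  1/11  -1 ]
  [ 0     1  0     2   0 ]
  [ 0     0  1    -1  -3 ]
R1 → R1 − 6/11·R2
  [ 1  0  0  -1  -1 ]
  [ 0  1  0   2   0 ]
  [ 0  0  1  -1  -3 ]
The reduced form has 3 nonzero rows.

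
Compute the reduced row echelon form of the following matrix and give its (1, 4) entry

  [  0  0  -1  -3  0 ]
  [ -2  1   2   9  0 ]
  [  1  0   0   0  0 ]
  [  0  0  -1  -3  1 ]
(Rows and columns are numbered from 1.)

0

R1 <-> R2
  [ -2  1   2   9  0 ]
  [  0  0  -1  -3  0 ]
  [  1  0   0   0  0 ]
  [  0  0  -1  -3  1 ]
R1 → -1/2·R1
  [ 1  -1/2  -1  -9/2  0 ]
  [ 0     0  -1    -3  0 ]
  [ 1     0   0     0  0 ]
  [ 0     0  -1    -3  1 ]
R3 → R3 − R1
  [ 1  -1/2  -1  -9/2  0 ]
  [ 0     0  -1    -3  0 ]
  [ 0   1/2   1   9/2  0 ]
  [ 0     0  -1    -3  1 ]
R2 <-> R3
  [ 1  -1/2  -1  -9/2  0 ]
  [ 0   1/2   1   9/2  0 ]
  [ 0     0  -1    -3  0 ]
  [ 0     0  -1    -3  1 ]
R2 → 2·R2
  [ 1  -1/2  -1  -9/2  0 ]
  [ 0     1   2     9  0 ]
  [ 0     0  -1    -3  0 ]
  [ 0     0  -1    -3  1 ]
R3 → -1·R3
  [ 1  -1/2  -1  -9/2  0 ]
  [ 0     1   2     9  0 ]
  [ 0     0   1     3  0 ]
  [ 0     0  -1    -3  1 ]
R4 → R4 + R3
  [ 1  -1/2  -1  -9/2  0 ]
  [ 0     1   2     9  0 ]
  [ 0     0   1     3  0 ]
  [ 0     0   0     0  1 ]
R2 → R2 − 2·R3
  [ 1  -1/2  -1  -9/2  0 ]
  [ 0     1   0     3  0 ]
  [ 0     0   1     3  0 ]
  [ 0     0   0     0  1 ]
R1 → R1 + R3
  [ 1  -1/2  0  -3/2  0 ]
  [ 0     1  0     3  0 ]
  [ 0     0  1     3  0 ]
  [ 0     0  0     0  1 ]
R1 → R1 + 1/2·R2
  [ 1  0  0  0  0 ]
  [ 0  1  0  3  0 ]
  [ 0  0  1  3  0 ]
  [ 0  0  0  0  1 ]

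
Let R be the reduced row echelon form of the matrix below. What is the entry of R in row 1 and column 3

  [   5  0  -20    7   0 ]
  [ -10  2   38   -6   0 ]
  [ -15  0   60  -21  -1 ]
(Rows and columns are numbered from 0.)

R1 -> 1/5·R1
  [   1  0  -4  7/5   0 ]
  [ -10  2  38   -6   0 ]
  [ -15  0  60  -21  -1 ]
R2 -> R2 + 10·R1
  [   1  0  -4  7/5   0 ]
  [   0  2  -2    8   0 ]
  [ -15  0  60  -21  -1 ]
R3 -> R3 + 15·R1
  [ 1  0  -4  7/5   0 ]
  [ 0  2  -2    8   0 ]
  [ 0  0   0    0  -1 ]
R2 -> 1/2·R2
  [ 1  0  -4  7/5   0 ]
  [ 0  1  -1    4   0 ]
  [ 0  0   0    0  -1 ]
R3 -> -1·R3
  [ 1  0  -4  7/5  0 ]
  [ 0  1  -1    4  0 ]
  [ 0  0   0    0  1 ]

4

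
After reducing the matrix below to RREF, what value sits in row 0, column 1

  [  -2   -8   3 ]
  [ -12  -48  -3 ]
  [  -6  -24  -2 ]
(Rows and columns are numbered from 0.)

ρ1 ← -1/2·ρ1
ρ2 ← ρ2 + 12·ρ1
ρ3 ← ρ3 + 6·ρ1
ρ2 ← -1/21·ρ2
ρ3 ← ρ3 + 11·ρ2
ρ1 ← ρ1 + 3/2·ρ2

4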